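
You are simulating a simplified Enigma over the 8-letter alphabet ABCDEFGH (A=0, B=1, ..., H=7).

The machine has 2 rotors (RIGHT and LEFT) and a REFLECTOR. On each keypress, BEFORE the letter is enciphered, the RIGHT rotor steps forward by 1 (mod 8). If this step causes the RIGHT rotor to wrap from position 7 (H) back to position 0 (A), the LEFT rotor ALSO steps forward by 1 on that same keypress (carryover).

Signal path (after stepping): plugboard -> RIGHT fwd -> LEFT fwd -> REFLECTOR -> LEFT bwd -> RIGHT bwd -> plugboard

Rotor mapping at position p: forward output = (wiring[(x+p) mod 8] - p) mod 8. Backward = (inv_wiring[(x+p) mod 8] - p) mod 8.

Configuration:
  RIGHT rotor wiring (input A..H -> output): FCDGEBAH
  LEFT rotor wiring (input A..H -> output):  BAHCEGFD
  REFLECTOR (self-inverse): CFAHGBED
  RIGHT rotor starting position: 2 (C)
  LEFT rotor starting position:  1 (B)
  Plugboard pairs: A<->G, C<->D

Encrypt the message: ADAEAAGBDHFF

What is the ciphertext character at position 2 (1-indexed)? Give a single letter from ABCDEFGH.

Char 1 ('A'): step: R->3, L=1; A->plug->G->R->H->L->A->refl->C->L'->G->R'->C->plug->D
Char 2 ('D'): step: R->4, L=1; D->plug->C->R->E->L->F->refl->B->L'->C->R'->H->plug->H

H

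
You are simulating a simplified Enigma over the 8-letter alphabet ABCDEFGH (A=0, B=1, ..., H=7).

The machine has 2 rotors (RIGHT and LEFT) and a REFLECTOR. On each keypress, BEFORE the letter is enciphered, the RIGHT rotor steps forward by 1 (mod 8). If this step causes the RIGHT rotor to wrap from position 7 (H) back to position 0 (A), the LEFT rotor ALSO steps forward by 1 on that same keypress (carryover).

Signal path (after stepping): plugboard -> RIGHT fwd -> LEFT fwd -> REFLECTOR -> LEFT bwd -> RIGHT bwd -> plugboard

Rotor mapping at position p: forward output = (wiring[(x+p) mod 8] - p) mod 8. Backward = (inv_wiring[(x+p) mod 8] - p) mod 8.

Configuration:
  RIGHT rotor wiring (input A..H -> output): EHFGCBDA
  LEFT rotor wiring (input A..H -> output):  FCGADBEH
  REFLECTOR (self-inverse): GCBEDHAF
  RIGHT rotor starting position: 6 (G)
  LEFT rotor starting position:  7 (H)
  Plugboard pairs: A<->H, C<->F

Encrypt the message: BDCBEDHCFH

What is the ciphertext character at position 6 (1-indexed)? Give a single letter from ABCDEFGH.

Char 1 ('B'): step: R->7, L=7; B->plug->B->R->F->L->E->refl->D->L'->C->R'->G->plug->G
Char 2 ('D'): step: R->0, L->0 (L advanced); D->plug->D->R->G->L->E->refl->D->L'->E->R'->A->plug->H
Char 3 ('C'): step: R->1, L=0; C->plug->F->R->C->L->G->refl->A->L'->D->R'->H->plug->A
Char 4 ('B'): step: R->2, L=0; B->plug->B->R->E->L->D->refl->E->L'->G->R'->F->plug->C
Char 5 ('E'): step: R->3, L=0; E->plug->E->R->F->L->B->refl->C->L'->B->R'->F->plug->C
Char 6 ('D'): step: R->4, L=0; D->plug->D->R->E->L->D->refl->E->L'->G->R'->A->plug->H

H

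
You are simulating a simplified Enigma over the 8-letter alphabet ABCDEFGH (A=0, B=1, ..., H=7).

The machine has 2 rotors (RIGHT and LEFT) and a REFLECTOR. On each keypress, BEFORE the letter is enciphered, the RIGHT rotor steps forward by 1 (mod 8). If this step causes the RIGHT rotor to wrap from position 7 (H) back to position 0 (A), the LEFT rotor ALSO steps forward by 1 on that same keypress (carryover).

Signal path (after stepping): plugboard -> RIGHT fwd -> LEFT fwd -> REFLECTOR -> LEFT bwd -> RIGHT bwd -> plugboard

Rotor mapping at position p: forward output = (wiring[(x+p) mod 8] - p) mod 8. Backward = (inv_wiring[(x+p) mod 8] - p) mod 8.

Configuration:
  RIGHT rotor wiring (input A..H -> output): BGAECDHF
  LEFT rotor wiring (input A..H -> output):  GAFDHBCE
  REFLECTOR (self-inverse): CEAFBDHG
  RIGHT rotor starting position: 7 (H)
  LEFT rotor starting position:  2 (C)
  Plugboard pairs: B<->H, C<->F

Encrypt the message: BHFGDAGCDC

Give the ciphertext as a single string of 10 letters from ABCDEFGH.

Answer: HBGEGBAHCA

Derivation:
Char 1 ('B'): step: R->0, L->3 (L advanced); B->plug->H->R->F->L->D->refl->F->L'->G->R'->B->plug->H
Char 2 ('H'): step: R->1, L=3; H->plug->B->R->H->L->C->refl->A->L'->A->R'->H->plug->B
Char 3 ('F'): step: R->2, L=3; F->plug->C->R->A->L->A->refl->C->L'->H->R'->G->plug->G
Char 4 ('G'): step: R->3, L=3; G->plug->G->R->D->L->H->refl->G->L'->C->R'->E->plug->E
Char 5 ('D'): step: R->4, L=3; D->plug->D->R->B->L->E->refl->B->L'->E->R'->G->plug->G
Char 6 ('A'): step: R->5, L=3; A->plug->A->R->G->L->F->refl->D->L'->F->R'->H->plug->B
Char 7 ('G'): step: R->6, L=3; G->plug->G->R->E->L->B->refl->E->L'->B->R'->A->plug->A
Char 8 ('C'): step: R->7, L=3; C->plug->F->R->D->L->H->refl->G->L'->C->R'->B->plug->H
Char 9 ('D'): step: R->0, L->4 (L advanced); D->plug->D->R->E->L->C->refl->A->L'->D->R'->F->plug->C
Char 10 ('C'): step: R->1, L=4; C->plug->F->R->G->L->B->refl->E->L'->F->R'->A->plug->A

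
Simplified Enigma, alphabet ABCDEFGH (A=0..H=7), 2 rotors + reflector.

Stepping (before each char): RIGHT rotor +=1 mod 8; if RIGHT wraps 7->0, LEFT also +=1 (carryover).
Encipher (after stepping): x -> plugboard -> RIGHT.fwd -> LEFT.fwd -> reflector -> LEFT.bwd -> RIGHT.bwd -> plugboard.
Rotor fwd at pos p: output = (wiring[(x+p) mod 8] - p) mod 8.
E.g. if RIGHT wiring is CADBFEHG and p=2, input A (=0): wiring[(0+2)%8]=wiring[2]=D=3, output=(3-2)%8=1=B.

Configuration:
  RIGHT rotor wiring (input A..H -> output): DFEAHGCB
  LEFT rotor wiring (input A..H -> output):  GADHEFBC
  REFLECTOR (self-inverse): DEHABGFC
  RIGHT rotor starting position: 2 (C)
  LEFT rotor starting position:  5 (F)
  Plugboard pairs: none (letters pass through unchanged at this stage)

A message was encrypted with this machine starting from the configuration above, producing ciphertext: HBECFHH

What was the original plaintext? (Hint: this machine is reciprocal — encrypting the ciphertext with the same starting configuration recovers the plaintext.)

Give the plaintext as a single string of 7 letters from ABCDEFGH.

Char 1 ('H'): step: R->3, L=5; H->plug->H->R->B->L->E->refl->B->L'->D->R'->C->plug->C
Char 2 ('B'): step: R->4, L=5; B->plug->B->R->C->L->F->refl->G->L'->F->R'->D->plug->D
Char 3 ('E'): step: R->5, L=5; E->plug->E->R->A->L->A->refl->D->L'->E->R'->C->plug->C
Char 4 ('C'): step: R->6, L=5; C->plug->C->R->F->L->G->refl->F->L'->C->R'->F->plug->F
Char 5 ('F'): step: R->7, L=5; F->plug->F->R->A->L->A->refl->D->L'->E->R'->B->plug->B
Char 6 ('H'): step: R->0, L->6 (L advanced); H->plug->H->R->B->L->E->refl->B->L'->F->R'->B->plug->B
Char 7 ('H'): step: R->1, L=6; H->plug->H->R->C->L->A->refl->D->L'->A->R'->G->plug->G

Answer: CDCFBBG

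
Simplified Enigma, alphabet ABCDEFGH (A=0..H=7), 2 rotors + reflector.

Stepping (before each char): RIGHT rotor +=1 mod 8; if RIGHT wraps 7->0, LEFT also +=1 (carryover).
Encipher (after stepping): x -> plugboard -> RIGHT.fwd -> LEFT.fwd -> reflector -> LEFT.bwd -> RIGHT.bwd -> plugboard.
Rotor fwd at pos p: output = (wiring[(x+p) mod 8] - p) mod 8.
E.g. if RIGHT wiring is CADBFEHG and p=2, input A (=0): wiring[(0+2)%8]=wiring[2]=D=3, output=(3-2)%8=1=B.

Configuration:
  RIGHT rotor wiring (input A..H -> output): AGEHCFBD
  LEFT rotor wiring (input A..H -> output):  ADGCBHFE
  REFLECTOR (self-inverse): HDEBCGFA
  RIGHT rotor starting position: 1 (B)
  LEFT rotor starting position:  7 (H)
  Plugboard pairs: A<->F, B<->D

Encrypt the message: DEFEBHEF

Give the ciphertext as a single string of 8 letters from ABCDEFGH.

Char 1 ('D'): step: R->2, L=7; D->plug->B->R->F->L->C->refl->E->L'->C->R'->A->plug->F
Char 2 ('E'): step: R->3, L=7; E->plug->E->R->A->L->F->refl->G->L'->H->R'->B->plug->D
Char 3 ('F'): step: R->4, L=7; F->plug->A->R->G->L->A->refl->H->L'->D->R'->H->plug->H
Char 4 ('E'): step: R->5, L=7; E->plug->E->R->B->L->B->refl->D->L'->E->R'->B->plug->D
Char 5 ('B'): step: R->6, L=7; B->plug->D->R->A->L->F->refl->G->L'->H->R'->H->plug->H
Char 6 ('H'): step: R->7, L=7; H->plug->H->R->C->L->E->refl->C->L'->F->R'->D->plug->B
Char 7 ('E'): step: R->0, L->0 (L advanced); E->plug->E->R->C->L->G->refl->F->L'->G->R'->B->plug->D
Char 8 ('F'): step: R->1, L=0; F->plug->A->R->F->L->H->refl->A->L'->A->R'->F->plug->A

Answer: FDHDHBDA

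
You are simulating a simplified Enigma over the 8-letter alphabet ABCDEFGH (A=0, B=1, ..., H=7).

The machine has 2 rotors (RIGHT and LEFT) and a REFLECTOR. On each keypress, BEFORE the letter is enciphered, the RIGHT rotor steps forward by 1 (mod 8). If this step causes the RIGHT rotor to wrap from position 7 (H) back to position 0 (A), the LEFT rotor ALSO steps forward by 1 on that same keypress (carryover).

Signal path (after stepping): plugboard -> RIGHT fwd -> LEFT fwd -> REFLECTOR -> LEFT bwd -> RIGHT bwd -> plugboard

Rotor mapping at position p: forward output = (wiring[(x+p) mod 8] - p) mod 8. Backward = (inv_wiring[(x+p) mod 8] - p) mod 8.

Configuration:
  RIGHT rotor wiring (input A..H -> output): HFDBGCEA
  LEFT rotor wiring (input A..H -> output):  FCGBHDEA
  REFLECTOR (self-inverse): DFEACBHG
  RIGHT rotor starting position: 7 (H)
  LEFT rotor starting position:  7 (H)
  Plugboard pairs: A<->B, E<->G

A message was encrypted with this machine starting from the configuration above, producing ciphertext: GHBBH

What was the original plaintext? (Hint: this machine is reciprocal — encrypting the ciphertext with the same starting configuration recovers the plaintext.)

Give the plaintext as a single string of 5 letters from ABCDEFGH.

Char 1 ('G'): step: R->0, L->0 (L advanced); G->plug->E->R->G->L->E->refl->C->L'->B->R'->D->plug->D
Char 2 ('H'): step: R->1, L=0; H->plug->H->R->G->L->E->refl->C->L'->B->R'->E->plug->G
Char 3 ('B'): step: R->2, L=0; B->plug->A->R->B->L->C->refl->E->L'->G->R'->F->plug->F
Char 4 ('B'): step: R->3, L=0; B->plug->A->R->G->L->E->refl->C->L'->B->R'->D->plug->D
Char 5 ('H'): step: R->4, L=0; H->plug->H->R->F->L->D->refl->A->L'->H->R'->G->plug->E

Answer: DGFDE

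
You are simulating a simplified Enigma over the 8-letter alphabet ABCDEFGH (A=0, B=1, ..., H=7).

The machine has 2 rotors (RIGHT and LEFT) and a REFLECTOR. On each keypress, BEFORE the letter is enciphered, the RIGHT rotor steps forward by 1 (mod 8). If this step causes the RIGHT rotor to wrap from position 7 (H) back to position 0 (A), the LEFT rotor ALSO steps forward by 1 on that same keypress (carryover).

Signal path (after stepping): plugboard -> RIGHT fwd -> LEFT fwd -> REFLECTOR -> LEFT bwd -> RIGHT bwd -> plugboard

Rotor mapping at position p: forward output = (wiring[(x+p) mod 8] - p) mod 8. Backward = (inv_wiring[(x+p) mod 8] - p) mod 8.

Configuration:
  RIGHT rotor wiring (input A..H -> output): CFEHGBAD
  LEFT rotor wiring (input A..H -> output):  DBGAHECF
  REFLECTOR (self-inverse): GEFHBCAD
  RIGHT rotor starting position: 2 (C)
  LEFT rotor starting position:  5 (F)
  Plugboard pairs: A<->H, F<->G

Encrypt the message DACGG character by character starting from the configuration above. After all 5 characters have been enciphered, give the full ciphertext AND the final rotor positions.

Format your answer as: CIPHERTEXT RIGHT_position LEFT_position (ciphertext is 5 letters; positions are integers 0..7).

Answer: HHEDA 7 5

Derivation:
Char 1 ('D'): step: R->3, L=5; D->plug->D->R->F->L->B->refl->E->L'->E->R'->A->plug->H
Char 2 ('A'): step: R->4, L=5; A->plug->H->R->D->L->G->refl->A->L'->C->R'->A->plug->H
Char 3 ('C'): step: R->5, L=5; C->plug->C->R->G->L->D->refl->H->L'->A->R'->E->plug->E
Char 4 ('G'): step: R->6, L=5; G->plug->F->R->B->L->F->refl->C->L'->H->R'->D->plug->D
Char 5 ('G'): step: R->7, L=5; G->plug->F->R->H->L->C->refl->F->L'->B->R'->H->plug->A
Final: ciphertext=HHEDA, RIGHT=7, LEFT=5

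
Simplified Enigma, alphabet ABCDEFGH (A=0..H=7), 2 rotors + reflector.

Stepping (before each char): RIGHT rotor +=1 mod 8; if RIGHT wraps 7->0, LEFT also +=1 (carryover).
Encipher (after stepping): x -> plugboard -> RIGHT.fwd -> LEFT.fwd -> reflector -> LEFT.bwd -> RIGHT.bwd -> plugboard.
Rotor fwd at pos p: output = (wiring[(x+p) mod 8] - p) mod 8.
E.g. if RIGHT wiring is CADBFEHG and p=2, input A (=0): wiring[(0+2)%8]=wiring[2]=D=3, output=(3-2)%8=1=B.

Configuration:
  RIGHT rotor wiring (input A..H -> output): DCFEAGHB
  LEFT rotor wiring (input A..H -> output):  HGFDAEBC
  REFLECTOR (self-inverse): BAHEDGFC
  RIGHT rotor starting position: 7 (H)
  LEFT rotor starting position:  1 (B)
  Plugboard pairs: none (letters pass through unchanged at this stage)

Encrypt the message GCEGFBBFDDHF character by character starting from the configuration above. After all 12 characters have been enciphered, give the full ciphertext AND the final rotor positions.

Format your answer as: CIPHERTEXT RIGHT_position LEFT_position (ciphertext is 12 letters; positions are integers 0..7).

Char 1 ('G'): step: R->0, L->2 (L advanced); G->plug->G->R->H->L->E->refl->D->L'->A->R'->E->plug->E
Char 2 ('C'): step: R->1, L=2; C->plug->C->R->D->L->C->refl->H->L'->E->R'->B->plug->B
Char 3 ('E'): step: R->2, L=2; E->plug->E->R->F->L->A->refl->B->L'->B->R'->G->plug->G
Char 4 ('G'): step: R->3, L=2; G->plug->G->R->H->L->E->refl->D->L'->A->R'->F->plug->F
Char 5 ('F'): step: R->4, L=2; F->plug->F->R->G->L->F->refl->G->L'->C->R'->B->plug->B
Char 6 ('B'): step: R->5, L=2; B->plug->B->R->C->L->G->refl->F->L'->G->R'->D->plug->D
Char 7 ('B'): step: R->6, L=2; B->plug->B->R->D->L->C->refl->H->L'->E->R'->D->plug->D
Char 8 ('F'): step: R->7, L=2; F->plug->F->R->B->L->B->refl->A->L'->F->R'->E->plug->E
Char 9 ('D'): step: R->0, L->3 (L advanced); D->plug->D->R->E->L->H->refl->C->L'->H->R'->G->plug->G
Char 10 ('D'): step: R->1, L=3; D->plug->D->R->H->L->C->refl->H->L'->E->R'->B->plug->B
Char 11 ('H'): step: R->2, L=3; H->plug->H->R->A->L->A->refl->B->L'->C->R'->B->plug->B
Char 12 ('F'): step: R->3, L=3; F->plug->F->R->A->L->A->refl->B->L'->C->R'->H->plug->H
Final: ciphertext=EBGFBDDEGBBH, RIGHT=3, LEFT=3

Answer: EBGFBDDEGBBH 3 3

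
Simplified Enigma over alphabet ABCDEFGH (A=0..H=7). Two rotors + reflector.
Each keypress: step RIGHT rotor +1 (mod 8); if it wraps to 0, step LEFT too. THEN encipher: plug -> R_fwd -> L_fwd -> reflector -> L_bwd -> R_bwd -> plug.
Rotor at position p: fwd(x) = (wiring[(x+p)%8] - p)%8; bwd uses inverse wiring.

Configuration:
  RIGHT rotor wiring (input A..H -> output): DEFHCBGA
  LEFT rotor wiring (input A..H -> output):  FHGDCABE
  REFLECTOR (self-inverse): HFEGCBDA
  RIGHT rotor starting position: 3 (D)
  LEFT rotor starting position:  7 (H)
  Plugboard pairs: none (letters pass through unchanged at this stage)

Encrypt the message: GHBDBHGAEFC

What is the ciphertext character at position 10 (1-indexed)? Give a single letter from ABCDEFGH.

Char 1 ('G'): step: R->4, L=7; G->plug->G->R->B->L->G->refl->D->L'->F->R'->B->plug->B
Char 2 ('H'): step: R->5, L=7; H->plug->H->R->F->L->D->refl->G->L'->B->R'->B->plug->B
Char 3 ('B'): step: R->6, L=7; B->plug->B->R->C->L->A->refl->H->L'->D->R'->H->plug->H
Char 4 ('D'): step: R->7, L=7; D->plug->D->R->G->L->B->refl->F->L'->A->R'->E->plug->E
Char 5 ('B'): step: R->0, L->0 (L advanced); B->plug->B->R->E->L->C->refl->E->L'->H->R'->D->plug->D
Char 6 ('H'): step: R->1, L=0; H->plug->H->R->C->L->G->refl->D->L'->D->R'->A->plug->A
Char 7 ('G'): step: R->2, L=0; G->plug->G->R->B->L->H->refl->A->L'->F->R'->B->plug->B
Char 8 ('A'): step: R->3, L=0; A->plug->A->R->E->L->C->refl->E->L'->H->R'->B->plug->B
Char 9 ('E'): step: R->4, L=0; E->plug->E->R->H->L->E->refl->C->L'->E->R'->D->plug->D
Char 10 ('F'): step: R->5, L=0; F->plug->F->R->A->L->F->refl->B->L'->G->R'->D->plug->D

D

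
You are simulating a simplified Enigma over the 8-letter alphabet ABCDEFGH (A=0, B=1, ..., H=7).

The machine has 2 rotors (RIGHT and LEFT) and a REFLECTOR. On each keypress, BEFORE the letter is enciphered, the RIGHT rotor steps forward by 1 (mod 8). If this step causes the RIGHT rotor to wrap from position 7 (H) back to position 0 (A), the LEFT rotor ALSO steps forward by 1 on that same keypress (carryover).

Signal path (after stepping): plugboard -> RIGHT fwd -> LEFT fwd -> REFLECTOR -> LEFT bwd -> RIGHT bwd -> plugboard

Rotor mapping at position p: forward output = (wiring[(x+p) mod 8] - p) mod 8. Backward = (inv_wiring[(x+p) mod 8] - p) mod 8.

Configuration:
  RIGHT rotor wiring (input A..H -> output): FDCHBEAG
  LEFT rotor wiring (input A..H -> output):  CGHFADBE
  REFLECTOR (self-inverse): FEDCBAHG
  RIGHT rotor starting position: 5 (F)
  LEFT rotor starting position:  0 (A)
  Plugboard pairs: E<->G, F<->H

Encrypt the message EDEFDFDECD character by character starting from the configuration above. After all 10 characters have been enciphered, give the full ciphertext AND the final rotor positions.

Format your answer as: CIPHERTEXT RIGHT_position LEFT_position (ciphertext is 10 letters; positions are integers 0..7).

Answer: GCACCHHAAF 7 1

Derivation:
Char 1 ('E'): step: R->6, L=0; E->plug->G->R->D->L->F->refl->A->L'->E->R'->E->plug->G
Char 2 ('D'): step: R->7, L=0; D->plug->D->R->D->L->F->refl->A->L'->E->R'->C->plug->C
Char 3 ('E'): step: R->0, L->1 (L advanced); E->plug->G->R->A->L->F->refl->A->L'->F->R'->A->plug->A
Char 4 ('F'): step: R->1, L=1; F->plug->H->R->E->L->C->refl->D->L'->G->R'->C->plug->C
Char 5 ('D'): step: R->2, L=1; D->plug->D->R->C->L->E->refl->B->L'->H->R'->C->plug->C
Char 6 ('F'): step: R->3, L=1; F->plug->H->R->H->L->B->refl->E->L'->C->R'->F->plug->H
Char 7 ('D'): step: R->4, L=1; D->plug->D->R->C->L->E->refl->B->L'->H->R'->F->plug->H
Char 8 ('E'): step: R->5, L=1; E->plug->G->R->C->L->E->refl->B->L'->H->R'->A->plug->A
Char 9 ('C'): step: R->6, L=1; C->plug->C->R->H->L->B->refl->E->L'->C->R'->A->plug->A
Char 10 ('D'): step: R->7, L=1; D->plug->D->R->D->L->H->refl->G->L'->B->R'->H->plug->F
Final: ciphertext=GCACCHHAAF, RIGHT=7, LEFT=1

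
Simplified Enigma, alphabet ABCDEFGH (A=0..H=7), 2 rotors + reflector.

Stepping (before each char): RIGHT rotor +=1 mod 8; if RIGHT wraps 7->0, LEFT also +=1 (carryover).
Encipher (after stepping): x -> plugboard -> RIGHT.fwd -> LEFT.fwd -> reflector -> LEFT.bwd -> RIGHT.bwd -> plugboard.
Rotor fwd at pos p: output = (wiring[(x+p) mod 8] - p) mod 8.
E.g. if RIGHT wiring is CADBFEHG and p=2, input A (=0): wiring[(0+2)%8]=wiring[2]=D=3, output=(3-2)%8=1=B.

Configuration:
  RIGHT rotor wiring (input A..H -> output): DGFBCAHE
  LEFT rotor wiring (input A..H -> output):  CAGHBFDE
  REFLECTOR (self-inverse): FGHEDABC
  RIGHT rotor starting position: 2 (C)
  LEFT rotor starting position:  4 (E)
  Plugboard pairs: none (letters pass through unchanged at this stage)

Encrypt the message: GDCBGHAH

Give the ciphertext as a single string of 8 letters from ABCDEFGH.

Answer: FCHHBGDB

Derivation:
Char 1 ('G'): step: R->3, L=4; G->plug->G->R->D->L->A->refl->F->L'->A->R'->F->plug->F
Char 2 ('D'): step: R->4, L=4; D->plug->D->R->A->L->F->refl->A->L'->D->R'->C->plug->C
Char 3 ('C'): step: R->5, L=4; C->plug->C->R->H->L->D->refl->E->L'->F->R'->H->plug->H
Char 4 ('B'): step: R->6, L=4; B->plug->B->R->G->L->C->refl->H->L'->C->R'->H->plug->H
Char 5 ('G'): step: R->7, L=4; G->plug->G->R->B->L->B->refl->G->L'->E->R'->B->plug->B
Char 6 ('H'): step: R->0, L->5 (L advanced); H->plug->H->R->E->L->D->refl->E->L'->H->R'->G->plug->G
Char 7 ('A'): step: R->1, L=5; A->plug->A->R->F->L->B->refl->G->L'->B->R'->D->plug->D
Char 8 ('H'): step: R->2, L=5; H->plug->H->R->E->L->D->refl->E->L'->H->R'->B->plug->B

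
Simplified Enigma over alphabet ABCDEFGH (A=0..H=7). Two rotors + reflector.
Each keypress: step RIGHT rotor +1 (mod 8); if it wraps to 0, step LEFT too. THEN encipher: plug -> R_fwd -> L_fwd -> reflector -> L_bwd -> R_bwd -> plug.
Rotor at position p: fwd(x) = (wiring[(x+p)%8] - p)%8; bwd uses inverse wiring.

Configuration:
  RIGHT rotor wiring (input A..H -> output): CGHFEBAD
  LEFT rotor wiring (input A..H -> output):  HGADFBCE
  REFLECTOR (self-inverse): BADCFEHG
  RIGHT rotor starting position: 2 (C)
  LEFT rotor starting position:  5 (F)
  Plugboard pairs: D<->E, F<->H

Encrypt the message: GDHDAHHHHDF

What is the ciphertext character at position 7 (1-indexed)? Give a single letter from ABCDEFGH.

Char 1 ('G'): step: R->3, L=5; G->plug->G->R->D->L->C->refl->D->L'->F->R'->D->plug->E
Char 2 ('D'): step: R->4, L=5; D->plug->E->R->G->L->G->refl->H->L'->C->R'->F->plug->H
Char 3 ('H'): step: R->5, L=5; H->plug->F->R->C->L->H->refl->G->L'->G->R'->C->plug->C
Char 4 ('D'): step: R->6, L=5; D->plug->E->R->B->L->F->refl->E->L'->A->R'->D->plug->E
Char 5 ('A'): step: R->7, L=5; A->plug->A->R->E->L->B->refl->A->L'->H->R'->C->plug->C
Char 6 ('H'): step: R->0, L->6 (L advanced); H->plug->F->R->B->L->G->refl->H->L'->G->R'->B->plug->B
Char 7 ('H'): step: R->1, L=6; H->plug->F->R->H->L->D->refl->C->L'->E->R'->C->plug->C

C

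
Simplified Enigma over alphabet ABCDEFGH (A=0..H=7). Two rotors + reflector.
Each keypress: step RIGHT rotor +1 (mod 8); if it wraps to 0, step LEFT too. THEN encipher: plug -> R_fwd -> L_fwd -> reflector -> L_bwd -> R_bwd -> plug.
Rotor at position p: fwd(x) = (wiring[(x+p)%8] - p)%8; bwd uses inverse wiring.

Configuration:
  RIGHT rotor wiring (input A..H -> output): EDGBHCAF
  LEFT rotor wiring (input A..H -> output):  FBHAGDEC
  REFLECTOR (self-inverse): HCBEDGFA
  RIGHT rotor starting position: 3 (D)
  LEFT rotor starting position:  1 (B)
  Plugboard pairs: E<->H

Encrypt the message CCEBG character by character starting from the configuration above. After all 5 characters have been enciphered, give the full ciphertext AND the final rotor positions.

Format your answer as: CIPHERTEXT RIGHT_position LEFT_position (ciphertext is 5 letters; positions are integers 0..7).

Char 1 ('C'): step: R->4, L=1; C->plug->C->R->E->L->C->refl->B->L'->G->R'->B->plug->B
Char 2 ('C'): step: R->5, L=1; C->plug->C->R->A->L->A->refl->H->L'->C->R'->H->plug->E
Char 3 ('E'): step: R->6, L=1; E->plug->H->R->E->L->C->refl->B->L'->G->R'->C->plug->C
Char 4 ('B'): step: R->7, L=1; B->plug->B->R->F->L->D->refl->E->L'->H->R'->D->plug->D
Char 5 ('G'): step: R->0, L->2 (L advanced); G->plug->G->R->A->L->F->refl->G->L'->B->R'->D->plug->D
Final: ciphertext=BECDD, RIGHT=0, LEFT=2

Answer: BECDD 0 2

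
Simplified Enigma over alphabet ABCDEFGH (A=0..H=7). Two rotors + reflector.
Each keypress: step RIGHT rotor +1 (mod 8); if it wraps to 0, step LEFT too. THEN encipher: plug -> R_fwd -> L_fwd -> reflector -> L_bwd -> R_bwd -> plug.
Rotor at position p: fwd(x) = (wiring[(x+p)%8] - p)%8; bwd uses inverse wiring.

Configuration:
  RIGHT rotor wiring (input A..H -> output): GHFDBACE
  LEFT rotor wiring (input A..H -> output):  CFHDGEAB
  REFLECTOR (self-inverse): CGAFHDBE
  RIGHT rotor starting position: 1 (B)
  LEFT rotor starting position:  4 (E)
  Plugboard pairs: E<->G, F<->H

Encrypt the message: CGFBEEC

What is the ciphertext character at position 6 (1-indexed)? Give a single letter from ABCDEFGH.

Char 1 ('C'): step: R->2, L=4; C->plug->C->R->H->L->H->refl->E->L'->C->R'->F->plug->H
Char 2 ('G'): step: R->3, L=4; G->plug->E->R->B->L->A->refl->C->L'->A->R'->A->plug->A
Char 3 ('F'): step: R->4, L=4; F->plug->H->R->H->L->H->refl->E->L'->C->R'->E->plug->G
Char 4 ('B'): step: R->5, L=4; B->plug->B->R->F->L->B->refl->G->L'->E->R'->H->plug->F
Char 5 ('E'): step: R->6, L=4; E->plug->G->R->D->L->F->refl->D->L'->G->R'->B->plug->B
Char 6 ('E'): step: R->7, L=4; E->plug->G->R->B->L->A->refl->C->L'->A->R'->C->plug->C

C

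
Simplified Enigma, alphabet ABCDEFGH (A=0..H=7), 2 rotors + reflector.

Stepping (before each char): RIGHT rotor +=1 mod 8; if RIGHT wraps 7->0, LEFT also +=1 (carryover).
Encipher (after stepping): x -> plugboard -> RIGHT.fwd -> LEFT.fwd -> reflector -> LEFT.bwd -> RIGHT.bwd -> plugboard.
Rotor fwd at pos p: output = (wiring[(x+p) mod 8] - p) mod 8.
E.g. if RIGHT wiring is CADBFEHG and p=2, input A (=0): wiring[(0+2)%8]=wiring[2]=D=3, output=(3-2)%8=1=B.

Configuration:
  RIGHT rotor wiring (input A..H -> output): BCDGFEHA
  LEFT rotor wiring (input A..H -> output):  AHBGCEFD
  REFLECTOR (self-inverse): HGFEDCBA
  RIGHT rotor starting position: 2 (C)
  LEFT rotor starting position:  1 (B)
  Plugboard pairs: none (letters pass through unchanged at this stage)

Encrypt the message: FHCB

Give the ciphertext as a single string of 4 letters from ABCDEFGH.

Char 1 ('F'): step: R->3, L=1; F->plug->F->R->G->L->C->refl->F->L'->C->R'->B->plug->B
Char 2 ('H'): step: R->4, L=1; H->plug->H->R->C->L->F->refl->C->L'->G->R'->F->plug->F
Char 3 ('C'): step: R->5, L=1; C->plug->C->R->D->L->B->refl->G->L'->A->R'->H->plug->H
Char 4 ('B'): step: R->6, L=1; B->plug->B->R->C->L->F->refl->C->L'->G->R'->H->plug->H

Answer: BFHH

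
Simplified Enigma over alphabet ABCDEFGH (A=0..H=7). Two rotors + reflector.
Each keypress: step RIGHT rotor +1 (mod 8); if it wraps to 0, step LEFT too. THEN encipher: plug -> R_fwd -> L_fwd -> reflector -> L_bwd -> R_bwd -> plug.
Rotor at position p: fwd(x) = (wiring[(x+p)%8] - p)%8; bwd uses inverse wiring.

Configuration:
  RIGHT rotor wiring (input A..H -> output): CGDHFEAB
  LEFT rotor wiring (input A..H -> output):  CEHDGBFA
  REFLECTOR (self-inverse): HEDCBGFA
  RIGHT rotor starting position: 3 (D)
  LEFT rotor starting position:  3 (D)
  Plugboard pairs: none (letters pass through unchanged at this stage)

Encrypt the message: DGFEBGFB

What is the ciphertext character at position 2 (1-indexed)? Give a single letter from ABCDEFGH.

Char 1 ('D'): step: R->4, L=3; D->plug->D->R->F->L->H->refl->A->L'->A->R'->B->plug->B
Char 2 ('G'): step: R->5, L=3; G->plug->G->R->C->L->G->refl->F->L'->E->R'->C->plug->C

C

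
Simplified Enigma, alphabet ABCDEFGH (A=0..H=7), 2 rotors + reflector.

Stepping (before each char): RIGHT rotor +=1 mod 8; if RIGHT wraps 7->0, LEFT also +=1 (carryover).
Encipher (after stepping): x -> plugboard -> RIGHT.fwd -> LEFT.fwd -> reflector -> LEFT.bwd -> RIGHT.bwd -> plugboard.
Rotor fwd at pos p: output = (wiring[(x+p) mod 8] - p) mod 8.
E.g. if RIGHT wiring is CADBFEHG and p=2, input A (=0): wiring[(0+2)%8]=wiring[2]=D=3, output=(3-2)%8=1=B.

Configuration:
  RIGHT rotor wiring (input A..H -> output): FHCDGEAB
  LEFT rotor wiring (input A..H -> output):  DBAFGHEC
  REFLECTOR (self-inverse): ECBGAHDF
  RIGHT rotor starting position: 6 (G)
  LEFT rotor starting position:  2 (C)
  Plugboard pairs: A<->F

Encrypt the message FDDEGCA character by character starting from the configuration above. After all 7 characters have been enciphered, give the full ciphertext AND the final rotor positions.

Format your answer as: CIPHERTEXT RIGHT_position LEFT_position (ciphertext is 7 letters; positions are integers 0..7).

Answer: GGCBHHE 5 3

Derivation:
Char 1 ('F'): step: R->7, L=2; F->plug->A->R->C->L->E->refl->A->L'->F->R'->G->plug->G
Char 2 ('D'): step: R->0, L->3 (L advanced); D->plug->D->R->D->L->B->refl->C->L'->A->R'->G->plug->G
Char 3 ('D'): step: R->1, L=3; D->plug->D->R->F->L->A->refl->E->L'->C->R'->C->plug->C
Char 4 ('E'): step: R->2, L=3; E->plug->E->R->G->L->G->refl->D->L'->B->R'->B->plug->B
Char 5 ('G'): step: R->3, L=3; G->plug->G->R->E->L->H->refl->F->L'->H->R'->H->plug->H
Char 6 ('C'): step: R->4, L=3; C->plug->C->R->E->L->H->refl->F->L'->H->R'->H->plug->H
Char 7 ('A'): step: R->5, L=3; A->plug->F->R->F->L->A->refl->E->L'->C->R'->E->plug->E
Final: ciphertext=GGCBHHE, RIGHT=5, LEFT=3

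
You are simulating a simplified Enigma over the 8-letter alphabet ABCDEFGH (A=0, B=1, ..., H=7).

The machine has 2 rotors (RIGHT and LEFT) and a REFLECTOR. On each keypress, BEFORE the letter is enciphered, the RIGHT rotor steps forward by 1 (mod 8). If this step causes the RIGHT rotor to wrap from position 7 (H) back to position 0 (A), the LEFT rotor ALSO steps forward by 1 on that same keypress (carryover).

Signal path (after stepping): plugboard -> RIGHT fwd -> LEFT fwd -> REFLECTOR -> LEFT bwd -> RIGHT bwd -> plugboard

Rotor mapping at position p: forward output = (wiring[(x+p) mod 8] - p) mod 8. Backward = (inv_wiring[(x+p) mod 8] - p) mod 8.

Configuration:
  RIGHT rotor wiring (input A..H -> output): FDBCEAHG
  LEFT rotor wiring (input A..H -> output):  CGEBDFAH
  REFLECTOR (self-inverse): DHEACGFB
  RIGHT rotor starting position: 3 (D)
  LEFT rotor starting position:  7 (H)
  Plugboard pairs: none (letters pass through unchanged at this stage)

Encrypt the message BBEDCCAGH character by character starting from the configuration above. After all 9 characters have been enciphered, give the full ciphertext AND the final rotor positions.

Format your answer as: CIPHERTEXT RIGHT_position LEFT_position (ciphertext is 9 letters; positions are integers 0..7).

Answer: GHGAAGGFB 4 0

Derivation:
Char 1 ('B'): step: R->4, L=7; B->plug->B->R->E->L->C->refl->E->L'->F->R'->G->plug->G
Char 2 ('B'): step: R->5, L=7; B->plug->B->R->C->L->H->refl->B->L'->H->R'->H->plug->H
Char 3 ('E'): step: R->6, L=7; E->plug->E->R->D->L->F->refl->G->L'->G->R'->G->plug->G
Char 4 ('D'): step: R->7, L=7; D->plug->D->R->C->L->H->refl->B->L'->H->R'->A->plug->A
Char 5 ('C'): step: R->0, L->0 (L advanced); C->plug->C->R->B->L->G->refl->F->L'->F->R'->A->plug->A
Char 6 ('C'): step: R->1, L=0; C->plug->C->R->B->L->G->refl->F->L'->F->R'->G->plug->G
Char 7 ('A'): step: R->2, L=0; A->plug->A->R->H->L->H->refl->B->L'->D->R'->G->plug->G
Char 8 ('G'): step: R->3, L=0; G->plug->G->R->A->L->C->refl->E->L'->C->R'->F->plug->F
Char 9 ('H'): step: R->4, L=0; H->plug->H->R->G->L->A->refl->D->L'->E->R'->B->plug->B
Final: ciphertext=GHGAAGGFB, RIGHT=4, LEFT=0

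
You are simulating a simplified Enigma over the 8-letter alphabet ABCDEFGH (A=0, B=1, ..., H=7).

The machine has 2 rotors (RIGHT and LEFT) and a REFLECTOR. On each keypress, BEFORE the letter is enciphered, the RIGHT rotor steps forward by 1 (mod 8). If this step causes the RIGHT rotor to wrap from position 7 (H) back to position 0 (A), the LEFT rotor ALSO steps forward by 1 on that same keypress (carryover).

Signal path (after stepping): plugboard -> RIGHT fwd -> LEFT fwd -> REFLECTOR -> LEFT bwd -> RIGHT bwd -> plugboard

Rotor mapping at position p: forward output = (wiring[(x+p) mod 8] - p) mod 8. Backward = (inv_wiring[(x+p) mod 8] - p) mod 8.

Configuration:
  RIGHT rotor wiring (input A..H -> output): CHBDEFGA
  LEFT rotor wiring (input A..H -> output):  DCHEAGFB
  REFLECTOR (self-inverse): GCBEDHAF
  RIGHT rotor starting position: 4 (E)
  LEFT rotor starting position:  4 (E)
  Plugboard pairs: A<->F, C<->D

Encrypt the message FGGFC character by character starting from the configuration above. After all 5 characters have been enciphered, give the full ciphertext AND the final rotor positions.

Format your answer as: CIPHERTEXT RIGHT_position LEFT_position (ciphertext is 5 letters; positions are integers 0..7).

Answer: GFDBH 1 5

Derivation:
Char 1 ('F'): step: R->5, L=4; F->plug->A->R->A->L->E->refl->D->L'->G->R'->G->plug->G
Char 2 ('G'): step: R->6, L=4; G->plug->G->R->G->L->D->refl->E->L'->A->R'->A->plug->F
Char 3 ('G'): step: R->7, L=4; G->plug->G->R->G->L->D->refl->E->L'->A->R'->C->plug->D
Char 4 ('F'): step: R->0, L->5 (L advanced); F->plug->A->R->C->L->E->refl->D->L'->H->R'->B->plug->B
Char 5 ('C'): step: R->1, L=5; C->plug->D->R->D->L->G->refl->A->L'->B->R'->H->plug->H
Final: ciphertext=GFDBH, RIGHT=1, LEFT=5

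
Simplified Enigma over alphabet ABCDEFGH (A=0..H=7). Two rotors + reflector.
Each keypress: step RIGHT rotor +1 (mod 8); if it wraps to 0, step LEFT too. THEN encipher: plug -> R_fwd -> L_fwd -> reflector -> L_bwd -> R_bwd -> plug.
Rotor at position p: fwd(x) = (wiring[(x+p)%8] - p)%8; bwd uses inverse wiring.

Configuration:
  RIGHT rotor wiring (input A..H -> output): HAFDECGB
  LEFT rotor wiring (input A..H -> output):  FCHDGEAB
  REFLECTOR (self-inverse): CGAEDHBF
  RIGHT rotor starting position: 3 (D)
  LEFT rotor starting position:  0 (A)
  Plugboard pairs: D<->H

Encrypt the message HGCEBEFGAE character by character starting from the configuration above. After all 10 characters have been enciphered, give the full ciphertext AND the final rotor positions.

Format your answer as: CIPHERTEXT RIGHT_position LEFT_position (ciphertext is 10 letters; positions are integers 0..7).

Answer: EBGDDGEHGA 5 1

Derivation:
Char 1 ('H'): step: R->4, L=0; H->plug->D->R->F->L->E->refl->D->L'->D->R'->E->plug->E
Char 2 ('G'): step: R->5, L=0; G->plug->G->R->G->L->A->refl->C->L'->B->R'->B->plug->B
Char 3 ('C'): step: R->6, L=0; C->plug->C->R->B->L->C->refl->A->L'->G->R'->G->plug->G
Char 4 ('E'): step: R->7, L=0; E->plug->E->R->E->L->G->refl->B->L'->H->R'->H->plug->D
Char 5 ('B'): step: R->0, L->1 (L advanced); B->plug->B->R->A->L->B->refl->G->L'->B->R'->H->plug->D
Char 6 ('E'): step: R->1, L=1; E->plug->E->R->B->L->G->refl->B->L'->A->R'->G->plug->G
Char 7 ('F'): step: R->2, L=1; F->plug->F->R->H->L->E->refl->D->L'->E->R'->E->plug->E
Char 8 ('G'): step: R->3, L=1; G->plug->G->R->F->L->H->refl->F->L'->D->R'->D->plug->H
Char 9 ('A'): step: R->4, L=1; A->plug->A->R->A->L->B->refl->G->L'->B->R'->G->plug->G
Char 10 ('E'): step: R->5, L=1; E->plug->E->R->D->L->F->refl->H->L'->F->R'->A->plug->A
Final: ciphertext=EBGDDGEHGA, RIGHT=5, LEFT=1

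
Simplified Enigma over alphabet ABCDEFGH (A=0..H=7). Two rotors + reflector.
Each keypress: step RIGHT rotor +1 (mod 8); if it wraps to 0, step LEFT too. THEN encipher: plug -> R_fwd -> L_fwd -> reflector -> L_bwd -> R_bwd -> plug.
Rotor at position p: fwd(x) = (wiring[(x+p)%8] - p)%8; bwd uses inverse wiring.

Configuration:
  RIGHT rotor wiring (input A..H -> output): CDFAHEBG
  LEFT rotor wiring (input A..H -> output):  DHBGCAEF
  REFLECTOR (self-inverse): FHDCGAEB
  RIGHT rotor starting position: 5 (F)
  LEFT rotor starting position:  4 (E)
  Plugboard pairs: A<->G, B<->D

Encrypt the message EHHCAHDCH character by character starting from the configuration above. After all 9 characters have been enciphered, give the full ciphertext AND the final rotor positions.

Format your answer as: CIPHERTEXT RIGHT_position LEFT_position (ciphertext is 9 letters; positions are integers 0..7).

Char 1 ('E'): step: R->6, L=4; E->plug->E->R->H->L->C->refl->D->L'->F->R'->D->plug->B
Char 2 ('H'): step: R->7, L=4; H->plug->H->R->C->L->A->refl->F->L'->G->R'->D->plug->B
Char 3 ('H'): step: R->0, L->5 (L advanced); H->plug->H->R->G->L->B->refl->H->L'->B->R'->G->plug->A
Char 4 ('C'): step: R->1, L=5; C->plug->C->R->H->L->F->refl->A->L'->C->R'->A->plug->G
Char 5 ('A'): step: R->2, L=5; A->plug->G->R->A->L->D->refl->C->L'->E->R'->F->plug->F
Char 6 ('H'): step: R->3, L=5; H->plug->H->R->C->L->A->refl->F->L'->H->R'->F->plug->F
Char 7 ('D'): step: R->4, L=5; D->plug->B->R->A->L->D->refl->C->L'->E->R'->H->plug->H
Char 8 ('C'): step: R->5, L=5; C->plug->C->R->B->L->H->refl->B->L'->G->R'->E->plug->E
Char 9 ('H'): step: R->6, L=5; H->plug->H->R->G->L->B->refl->H->L'->B->R'->G->plug->A
Final: ciphertext=BBAGFFHEA, RIGHT=6, LEFT=5

Answer: BBAGFFHEA 6 5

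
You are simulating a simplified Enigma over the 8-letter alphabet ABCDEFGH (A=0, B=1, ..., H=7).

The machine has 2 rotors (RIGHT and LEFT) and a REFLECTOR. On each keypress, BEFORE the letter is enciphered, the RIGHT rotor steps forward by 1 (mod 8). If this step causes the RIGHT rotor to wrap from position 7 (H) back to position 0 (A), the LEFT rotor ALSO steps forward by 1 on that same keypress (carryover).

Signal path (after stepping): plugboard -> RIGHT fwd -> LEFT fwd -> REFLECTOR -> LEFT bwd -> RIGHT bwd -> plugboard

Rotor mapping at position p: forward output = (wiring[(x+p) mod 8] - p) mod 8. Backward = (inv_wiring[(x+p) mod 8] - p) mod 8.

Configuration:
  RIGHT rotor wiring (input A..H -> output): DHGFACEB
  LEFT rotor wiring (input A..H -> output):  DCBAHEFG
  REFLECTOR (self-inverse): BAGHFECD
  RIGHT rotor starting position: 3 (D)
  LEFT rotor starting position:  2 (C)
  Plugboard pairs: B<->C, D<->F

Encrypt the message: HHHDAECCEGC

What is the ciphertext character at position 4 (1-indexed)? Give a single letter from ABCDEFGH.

Char 1 ('H'): step: R->4, L=2; H->plug->H->R->B->L->G->refl->C->L'->D->R'->F->plug->D
Char 2 ('H'): step: R->5, L=2; H->plug->H->R->D->L->C->refl->G->L'->B->R'->F->plug->D
Char 3 ('H'): step: R->6, L=2; H->plug->H->R->E->L->D->refl->H->L'->A->R'->E->plug->E
Char 4 ('D'): step: R->7, L=2; D->plug->F->R->B->L->G->refl->C->L'->D->R'->G->plug->G

G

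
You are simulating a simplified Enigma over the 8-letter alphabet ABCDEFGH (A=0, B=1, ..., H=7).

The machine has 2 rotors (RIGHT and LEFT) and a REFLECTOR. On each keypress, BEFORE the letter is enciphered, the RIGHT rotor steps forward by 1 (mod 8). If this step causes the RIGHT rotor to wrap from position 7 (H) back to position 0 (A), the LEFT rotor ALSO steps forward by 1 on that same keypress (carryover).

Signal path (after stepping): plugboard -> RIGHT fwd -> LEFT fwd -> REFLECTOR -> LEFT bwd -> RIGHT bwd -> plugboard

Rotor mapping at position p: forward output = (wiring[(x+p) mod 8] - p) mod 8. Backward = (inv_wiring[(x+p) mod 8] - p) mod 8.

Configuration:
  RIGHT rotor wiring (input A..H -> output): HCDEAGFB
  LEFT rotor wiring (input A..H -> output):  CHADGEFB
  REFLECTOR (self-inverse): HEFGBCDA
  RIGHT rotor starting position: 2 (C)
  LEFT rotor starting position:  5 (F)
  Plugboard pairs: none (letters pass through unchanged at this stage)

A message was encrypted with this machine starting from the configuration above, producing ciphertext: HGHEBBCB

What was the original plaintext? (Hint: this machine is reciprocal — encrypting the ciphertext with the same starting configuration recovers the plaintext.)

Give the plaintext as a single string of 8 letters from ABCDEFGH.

Answer: ABCFFCBE

Derivation:
Char 1 ('H'): step: R->3, L=5; H->plug->H->R->A->L->H->refl->A->L'->B->R'->A->plug->A
Char 2 ('G'): step: R->4, L=5; G->plug->G->R->H->L->B->refl->E->L'->C->R'->B->plug->B
Char 3 ('H'): step: R->5, L=5; H->plug->H->R->D->L->F->refl->C->L'->E->R'->C->plug->C
Char 4 ('E'): step: R->6, L=5; E->plug->E->R->F->L->D->refl->G->L'->G->R'->F->plug->F
Char 5 ('B'): step: R->7, L=5; B->plug->B->R->A->L->H->refl->A->L'->B->R'->F->plug->F
Char 6 ('B'): step: R->0, L->6 (L advanced); B->plug->B->R->C->L->E->refl->B->L'->D->R'->C->plug->C
Char 7 ('C'): step: R->1, L=6; C->plug->C->R->D->L->B->refl->E->L'->C->R'->B->plug->B
Char 8 ('B'): step: R->2, L=6; B->plug->B->R->C->L->E->refl->B->L'->D->R'->E->plug->E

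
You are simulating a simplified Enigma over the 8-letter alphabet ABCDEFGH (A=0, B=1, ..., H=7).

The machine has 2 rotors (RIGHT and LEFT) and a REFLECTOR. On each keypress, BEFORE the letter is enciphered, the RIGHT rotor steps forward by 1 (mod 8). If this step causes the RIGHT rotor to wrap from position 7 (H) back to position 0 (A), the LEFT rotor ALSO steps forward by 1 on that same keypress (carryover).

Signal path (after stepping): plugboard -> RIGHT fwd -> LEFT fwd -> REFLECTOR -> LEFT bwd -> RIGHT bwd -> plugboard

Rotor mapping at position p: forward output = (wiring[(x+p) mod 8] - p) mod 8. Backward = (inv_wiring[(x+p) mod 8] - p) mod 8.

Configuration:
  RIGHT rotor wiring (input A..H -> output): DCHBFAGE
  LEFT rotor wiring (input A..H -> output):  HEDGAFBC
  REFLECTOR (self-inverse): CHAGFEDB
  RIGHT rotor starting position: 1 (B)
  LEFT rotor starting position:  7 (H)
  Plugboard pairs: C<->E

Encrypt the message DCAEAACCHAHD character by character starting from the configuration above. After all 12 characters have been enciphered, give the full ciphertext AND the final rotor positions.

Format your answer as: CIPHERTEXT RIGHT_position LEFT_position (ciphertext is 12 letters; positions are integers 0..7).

Answer: HGCBBBDDDFAH 5 0

Derivation:
Char 1 ('D'): step: R->2, L=7; D->plug->D->R->G->L->G->refl->D->L'->A->R'->H->plug->H
Char 2 ('C'): step: R->3, L=7; C->plug->E->R->B->L->A->refl->C->L'->H->R'->G->plug->G
Char 3 ('A'): step: R->4, L=7; A->plug->A->R->B->L->A->refl->C->L'->H->R'->E->plug->C
Char 4 ('E'): step: R->5, L=7; E->plug->C->R->H->L->C->refl->A->L'->B->R'->B->plug->B
Char 5 ('A'): step: R->6, L=7; A->plug->A->R->A->L->D->refl->G->L'->G->R'->B->plug->B
Char 6 ('A'): step: R->7, L=7; A->plug->A->R->F->L->B->refl->H->L'->E->R'->B->plug->B
Char 7 ('C'): step: R->0, L->0 (L advanced); C->plug->E->R->F->L->F->refl->E->L'->B->R'->D->plug->D
Char 8 ('C'): step: R->1, L=0; C->plug->E->R->H->L->C->refl->A->L'->E->R'->D->plug->D
Char 9 ('H'): step: R->2, L=0; H->plug->H->R->A->L->H->refl->B->L'->G->R'->D->plug->D
Char 10 ('A'): step: R->3, L=0; A->plug->A->R->G->L->B->refl->H->L'->A->R'->F->plug->F
Char 11 ('H'): step: R->4, L=0; H->plug->H->R->F->L->F->refl->E->L'->B->R'->A->plug->A
Char 12 ('D'): step: R->5, L=0; D->plug->D->R->G->L->B->refl->H->L'->A->R'->H->plug->H
Final: ciphertext=HGCBBBDDDFAH, RIGHT=5, LEFT=0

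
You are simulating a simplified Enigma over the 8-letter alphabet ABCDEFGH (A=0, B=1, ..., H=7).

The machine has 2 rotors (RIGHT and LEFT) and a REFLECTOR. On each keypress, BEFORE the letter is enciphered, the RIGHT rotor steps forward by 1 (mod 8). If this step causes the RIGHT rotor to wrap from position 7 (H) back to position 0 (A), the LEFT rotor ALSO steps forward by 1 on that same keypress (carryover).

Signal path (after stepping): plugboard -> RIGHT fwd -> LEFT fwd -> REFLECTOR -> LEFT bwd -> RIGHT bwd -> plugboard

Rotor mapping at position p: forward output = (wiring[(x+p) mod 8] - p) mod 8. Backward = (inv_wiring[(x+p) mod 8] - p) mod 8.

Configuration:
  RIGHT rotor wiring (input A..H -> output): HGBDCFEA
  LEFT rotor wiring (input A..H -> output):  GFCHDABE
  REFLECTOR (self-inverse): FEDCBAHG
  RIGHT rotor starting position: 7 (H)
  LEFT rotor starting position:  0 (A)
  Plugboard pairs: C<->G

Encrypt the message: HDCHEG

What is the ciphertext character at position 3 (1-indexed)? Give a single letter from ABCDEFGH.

Char 1 ('H'): step: R->0, L->1 (L advanced); H->plug->H->R->A->L->E->refl->B->L'->B->R'->C->plug->G
Char 2 ('D'): step: R->1, L=1; D->plug->D->R->B->L->B->refl->E->L'->A->R'->B->plug->B
Char 3 ('C'): step: R->2, L=1; C->plug->G->R->F->L->A->refl->F->L'->H->R'->A->plug->A

A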